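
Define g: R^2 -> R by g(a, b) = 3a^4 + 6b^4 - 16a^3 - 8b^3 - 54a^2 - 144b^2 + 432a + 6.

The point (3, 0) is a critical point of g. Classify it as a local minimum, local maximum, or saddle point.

The mixed partial ∂²g/∂a∂b is 0, so the Hessian at any point is diag(g_aa, g_bb) = diag(12(3a^2 - 8a - 9), 24(3b^2 - 2b - 12)).
At (3, 0): H = diag(-72, -288).
Both eigenvalues are negative, so H is negative definite: a local maximum.

local maximum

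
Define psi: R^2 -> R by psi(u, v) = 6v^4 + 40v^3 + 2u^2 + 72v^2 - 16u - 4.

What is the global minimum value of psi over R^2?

psi(u,v) separates as P(u) + Q(v) − 4, so its minimum is min P + min Q − 4.
P'(u) = 4u - 16 vanishes at u ∈ {4}; Q'(v) = 24v(v + 2)(v + 3) vanishes at v ∈ {-3, -2, 0}.
Local minima of P (where P''>0): P(4)=-32. Local minima of Q: Q(-3)=54, Q(0)=0.
So the global minimum of psi is P(4) + Q(0) − 4 = -32 + 0 − 4 = -36, attained at (4, 0).

-36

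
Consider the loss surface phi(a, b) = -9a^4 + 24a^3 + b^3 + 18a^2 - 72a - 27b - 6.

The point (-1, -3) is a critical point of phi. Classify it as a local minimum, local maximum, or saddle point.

The mixed partial ∂²phi/∂a∂b is 0, so the Hessian at any point is diag(phi_aa, phi_bb) = diag(36(-3a^2 + 4a + 1), 6b).
At (-1, -3): H = diag(-216, -18).
Both eigenvalues are negative, so H is negative definite: a local maximum.

local maximum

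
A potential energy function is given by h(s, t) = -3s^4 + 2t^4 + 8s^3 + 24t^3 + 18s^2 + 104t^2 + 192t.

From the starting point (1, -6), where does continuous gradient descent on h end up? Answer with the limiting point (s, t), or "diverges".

h is separable, so gradient descent decouples: s follows -∂h/∂s, t follows -∂h/∂t.
∂h/∂s = -12s(s - 3)(s + 1); at s=1 this is 48, so s decreases.
∂h/∂t = 8(t + 2)(t + 3)(t + 4); at t=-6 this is -192, so t increases.
s converges to its nearest critical value 0 (a local min of the s-part); t converges to -4. The iterate converges to (0, -4).

(0, -4)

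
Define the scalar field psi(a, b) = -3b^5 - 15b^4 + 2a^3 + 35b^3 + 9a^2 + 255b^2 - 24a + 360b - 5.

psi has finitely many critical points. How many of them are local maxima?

2

psi separates as a function of a plus a function of b, so ∇psi=0 decouples.
∂psi/∂a = 6(a - 1)(a + 4) = 0 at a ∈ {-4, 1}; ∂psi/∂b = -15(b - 3)(b + 1)(b + 2)(b + 4) = 0 at b ∈ {-4, -2, -1, 3}.
The Hessian is diagonal: diag(psi_aa, psi_bb). Second derivatives: psi_aa(-4)=-30, psi_aa(1)=30; psi_bb(-4)=630, psi_bb(-2)=-150, psi_bb(-1)=180, psi_bb(3)=-2100.
Local maxima occur where both diagonal entries negative: (-4, -2), (-4, 3). Count: 2.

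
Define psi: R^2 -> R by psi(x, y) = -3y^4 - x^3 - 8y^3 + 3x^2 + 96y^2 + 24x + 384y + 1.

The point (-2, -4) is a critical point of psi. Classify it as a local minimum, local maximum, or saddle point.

saddle point

The mixed partial ∂²psi/∂x∂y is 0, so the Hessian at any point is diag(psi_xx, psi_yy) = diag(6(-x + 1), 12(-3y^2 - 4y + 16)).
At (-2, -4): H = diag(18, -192).
The eigenvalues have opposite signs, so H is indefinite: a saddle point.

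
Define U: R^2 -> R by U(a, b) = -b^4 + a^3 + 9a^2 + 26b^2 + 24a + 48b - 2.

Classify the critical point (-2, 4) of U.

saddle point

The mixed partial ∂²U/∂a∂b is 0, so the Hessian at any point is diag(U_aa, U_bb) = diag(6(a + 3), 4(-3b^2 + 13)).
At (-2, 4): H = diag(6, -140).
The eigenvalues have opposite signs, so H is indefinite: a saddle point.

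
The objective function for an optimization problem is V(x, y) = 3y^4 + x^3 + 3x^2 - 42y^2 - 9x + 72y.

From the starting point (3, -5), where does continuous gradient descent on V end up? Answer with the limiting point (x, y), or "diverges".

(1, -3)

V is separable, so gradient descent decouples: x follows -∂V/∂x, y follows -∂V/∂y.
∂V/∂x = 3(x - 1)(x + 3); at x=3 this is 36, so x decreases.
∂V/∂y = 12(y - 2)(y - 1)(y + 3); at y=-5 this is -1008, so y increases.
x converges to its nearest critical value 1 (a local min of the x-part); y converges to -3. The iterate converges to (1, -3).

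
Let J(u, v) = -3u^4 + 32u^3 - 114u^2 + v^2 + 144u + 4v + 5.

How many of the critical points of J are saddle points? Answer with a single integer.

J separates as a function of u plus a function of v, so ∇J=0 decouples.
∂J/∂u = -12(u - 4)(u - 3)(u - 1) = 0 at u ∈ {1, 3, 4}; ∂J/∂v = 2(v + 2) = 0 at v ∈ {-2}.
The Hessian is diagonal: diag(J_uu, J_vv). Second derivatives: J_uu(1)=-72, J_uu(3)=24, J_uu(4)=-36; J_vv(-2)=2.
Saddle points occur where the two diagonal entries have opposite signs: (1, -2), (4, -2). Count: 2.

2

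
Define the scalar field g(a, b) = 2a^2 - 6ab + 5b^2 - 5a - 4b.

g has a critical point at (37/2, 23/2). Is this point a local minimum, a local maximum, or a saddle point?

local minimum

The Hessian of g is constant: H = [[4, -6], [-6, 10]].
det(H) = 4·10 − (-6)² = 4.
det(H) > 0 and tr(H) = 14 > 0, so H is positive definite and the point is a local minimum.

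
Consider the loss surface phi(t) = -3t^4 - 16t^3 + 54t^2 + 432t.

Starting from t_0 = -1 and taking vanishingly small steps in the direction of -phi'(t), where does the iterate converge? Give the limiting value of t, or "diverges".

-3

phi'(t) = -12(t - 3)(t + 3)(t + 4), so phi'(-1) = 288.
Gradient descent moves in the -phi' direction, i.e. t is decreasing.
The nearest critical point in that direction is t = -3, where phi'' = 72 > 0 (a local minimum). The iterate converges there.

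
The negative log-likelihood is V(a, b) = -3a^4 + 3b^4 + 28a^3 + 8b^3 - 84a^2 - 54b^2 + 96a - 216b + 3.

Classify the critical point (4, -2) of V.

local maximum

The mixed partial ∂²V/∂a∂b is 0, so the Hessian at any point is diag(V_aa, V_bb) = diag(12(-3a^2 + 14a - 14), 12(3b^2 + 4b - 9)).
At (4, -2): H = diag(-72, -60).
Both eigenvalues are negative, so H is negative definite: a local maximum.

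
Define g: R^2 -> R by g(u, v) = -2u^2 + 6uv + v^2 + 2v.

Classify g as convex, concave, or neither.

neither

g is quadratic, so its Hessian is the constant matrix H = [[-4, 6], [6, 2]].
det(H) = -44, tr(H) = -2.
det(H) < 0, so H is indefinite: neither convex nor concave.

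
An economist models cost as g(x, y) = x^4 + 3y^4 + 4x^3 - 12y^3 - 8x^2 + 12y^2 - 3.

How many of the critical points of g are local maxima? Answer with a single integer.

g separates as a function of x plus a function of y, so ∇g=0 decouples.
∂g/∂x = 4x(x - 1)(x + 4) = 0 at x ∈ {-4, 0, 1}; ∂g/∂y = 12y(y - 2)(y - 1) = 0 at y ∈ {0, 1, 2}.
The Hessian is diagonal: diag(g_xx, g_yy). Second derivatives: g_xx(-4)=80, g_xx(0)=-16, g_xx(1)=20; g_yy(0)=24, g_yy(1)=-12, g_yy(2)=24.
Local maxima occur where both diagonal entries negative: (0, 1). Count: 1.

1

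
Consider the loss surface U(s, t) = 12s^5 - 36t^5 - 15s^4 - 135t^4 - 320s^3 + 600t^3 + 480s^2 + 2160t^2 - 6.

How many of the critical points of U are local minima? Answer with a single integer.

U separates as a function of s plus a function of t, so ∇U=0 decouples.
∂U/∂s = 60s(s - 4)(s - 1)(s + 4) = 0 at s ∈ {-4, 0, 1, 4}; ∂U/∂t = -180t(t - 3)(t + 2)(t + 4) = 0 at t ∈ {-4, -2, 0, 3}.
The Hessian is diagonal: diag(U_ss, U_tt). Second derivatives: U_ss(-4)=-9600, U_ss(0)=960, U_ss(1)=-900, U_ss(4)=5760; U_tt(-4)=10080, U_tt(-2)=-3600, U_tt(0)=4320, U_tt(3)=-18900.
Local minima occur where both diagonal entries positive: (0, -4), (0, 0), (4, -4), (4, 0). Count: 4.

4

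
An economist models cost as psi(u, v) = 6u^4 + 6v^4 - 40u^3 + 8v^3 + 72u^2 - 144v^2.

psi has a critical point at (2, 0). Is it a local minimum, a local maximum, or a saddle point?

The mixed partial ∂²psi/∂u∂v is 0, so the Hessian at any point is diag(psi_uu, psi_vv) = diag(24(3u^2 - 10u + 6), 24(3v^2 + 2v - 12)).
At (2, 0): H = diag(-48, -288).
Both eigenvalues are negative, so H is negative definite: a local maximum.

local maximum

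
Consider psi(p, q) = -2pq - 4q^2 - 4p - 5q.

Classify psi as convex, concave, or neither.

psi is quadratic, so its Hessian is the constant matrix H = [[0, -2], [-2, -8]].
det(H) = -4, tr(H) = -8.
det(H) < 0, so H is indefinite: neither convex nor concave.

neither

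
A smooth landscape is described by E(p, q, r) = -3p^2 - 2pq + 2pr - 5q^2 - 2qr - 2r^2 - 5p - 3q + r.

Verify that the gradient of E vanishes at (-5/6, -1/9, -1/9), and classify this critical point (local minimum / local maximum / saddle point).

local maximum

∇E = (-6p - 2q + 2r - 5, -2p - 10q - 2r - 3, 2p - 2q - 4r + 1); substituting (-5/6, -1/9, -1/9) gives ∇E = (0, 0, 0), so (-5/6, -1/9, -1/9) is indeed a critical point.
The Hessian is constant: H = [[-6, -2, 2], [-2, -10, -2], [2, -2, -4]].
Leading principal minors: Δ₁ = -6, Δ₂ = 56, Δ₃ = -144.
The minors alternate sign starting negative (−, +, −), so H is negative definite: a local maximum.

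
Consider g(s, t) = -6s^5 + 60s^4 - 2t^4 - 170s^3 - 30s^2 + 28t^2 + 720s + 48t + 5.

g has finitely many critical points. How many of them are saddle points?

g separates as a function of s plus a function of t, so ∇g=0 decouples.
∂g/∂s = -30(s - 4)(s - 3)(s - 2)(s + 1) = 0 at s ∈ {-1, 2, 3, 4}; ∂g/∂t = -8(t - 3)(t + 1)(t + 2) = 0 at t ∈ {-2, -1, 3}.
The Hessian is diagonal: diag(g_ss, g_tt). Second derivatives: g_ss(-1)=1800, g_ss(2)=-180, g_ss(3)=120, g_ss(4)=-300; g_tt(-2)=-40, g_tt(-1)=32, g_tt(3)=-160.
Saddle points occur where the two diagonal entries have opposite signs: (-1, -2), (-1, 3), (2, -1), (3, -2), (3, 3), (4, -1). Count: 6.

6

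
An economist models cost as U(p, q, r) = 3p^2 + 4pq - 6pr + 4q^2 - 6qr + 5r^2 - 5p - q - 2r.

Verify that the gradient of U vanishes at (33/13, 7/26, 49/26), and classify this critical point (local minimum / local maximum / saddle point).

∇U = (6p + 4q - 6r - 5, 4p + 8q - 6r - 1, -6p - 6q + 10r - 2); substituting (33/13, 7/26, 49/26) gives ∇U = (0, 0, 0), so (33/13, 7/26, 49/26) is indeed a critical point.
The Hessian is constant: H = [[6, 4, -6], [4, 8, -6], [-6, -6, 10]].
Leading principal minors: Δ₁ = 6, Δ₂ = 32, Δ₃ = 104.
All leading minors are positive, so H is positive definite: a local minimum.

local minimum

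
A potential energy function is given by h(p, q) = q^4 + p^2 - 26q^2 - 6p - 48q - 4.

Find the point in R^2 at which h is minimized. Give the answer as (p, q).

h(p,q) separates as A(p) + B(q) − 4, so its minimum is min A + min B − 4.
A'(p) = 2p - 6 vanishes at p ∈ {3}; B'(q) = 4(q - 4)(q + 1)(q + 3) vanishes at q ∈ {-3, -1, 4}.
Local minima of A (where A''>0): A(3)=-9. Local minima of B: B(-3)=-9, B(4)=-352.
So the global minimum of h is A(3) + B(4) − 4 = -9 − 352 − 4 = -365, attained at (3, 4).

(3, 4)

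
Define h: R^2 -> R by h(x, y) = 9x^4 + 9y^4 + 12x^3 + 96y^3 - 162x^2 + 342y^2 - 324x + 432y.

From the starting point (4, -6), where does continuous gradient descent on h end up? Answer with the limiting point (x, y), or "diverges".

h is separable, so gradient descent decouples: x follows -∂h/∂x, y follows -∂h/∂y.
∂h/∂x = 36(x - 3)(x + 1)(x + 3); at x=4 this is 1260, so x decreases.
∂h/∂y = 36(y + 1)(y + 3)(y + 4); at y=-6 this is -1080, so y increases.
x converges to its nearest critical value 3 (a local min of the x-part); y converges to -4. The iterate converges to (3, -4).

(3, -4)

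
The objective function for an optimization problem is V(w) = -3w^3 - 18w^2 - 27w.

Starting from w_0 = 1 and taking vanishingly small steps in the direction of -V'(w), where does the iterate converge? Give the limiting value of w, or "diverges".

V'(w) = -9(w + 1)(w + 3), so V'(1) = -72.
Gradient descent moves in the -V' direction, i.e. w is increasing.
There is no critical point above w=1, and V' keeps the same sign, so the iterate runs off to +∞.

diverges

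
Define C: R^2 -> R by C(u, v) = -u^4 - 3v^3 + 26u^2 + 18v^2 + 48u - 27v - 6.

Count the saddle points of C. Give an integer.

C separates as a function of u plus a function of v, so ∇C=0 decouples.
∂C/∂u = -4(u - 4)(u + 1)(u + 3) = 0 at u ∈ {-3, -1, 4}; ∂C/∂v = -9(v - 3)(v - 1) = 0 at v ∈ {1, 3}.
The Hessian is diagonal: diag(C_uu, C_vv). Second derivatives: C_uu(-3)=-56, C_uu(-1)=40, C_uu(4)=-140; C_vv(1)=18, C_vv(3)=-18.
Saddle points occur where the two diagonal entries have opposite signs: (-3, 1), (-1, 3), (4, 1). Count: 3.

3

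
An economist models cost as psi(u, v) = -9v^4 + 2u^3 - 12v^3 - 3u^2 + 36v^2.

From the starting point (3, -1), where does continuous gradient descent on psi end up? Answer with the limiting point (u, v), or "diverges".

(1, 0)

psi is separable, so gradient descent decouples: u follows -∂psi/∂u, v follows -∂psi/∂v.
∂psi/∂u = 6u(u - 1); at u=3 this is 36, so u decreases.
∂psi/∂v = -36v(v - 1)(v + 2); at v=-1 this is -72, so v increases.
u converges to its nearest critical value 1 (a local min of the u-part); v converges to 0. The iterate converges to (1, 0).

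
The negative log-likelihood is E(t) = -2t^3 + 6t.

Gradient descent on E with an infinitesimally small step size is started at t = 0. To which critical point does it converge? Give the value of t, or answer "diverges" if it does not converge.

-1

E'(t) = -6(t - 1)(t + 1), so E'(0) = 6.
Gradient descent moves in the -E' direction, i.e. t is decreasing.
The nearest critical point in that direction is t = -1, where E'' = 12 > 0 (a local minimum). The iterate converges there.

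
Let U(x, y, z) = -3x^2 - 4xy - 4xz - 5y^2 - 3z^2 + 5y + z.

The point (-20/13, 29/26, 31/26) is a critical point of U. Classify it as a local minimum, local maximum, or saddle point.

The Hessian is constant: H = [[-6, -4, -4], [-4, -10, 0], [-4, 0, -6]].
Leading principal minors: Δ₁ = -6, Δ₂ = 44, Δ₃ = -104.
The minors alternate sign starting negative (−, +, −), so H is negative definite: a local maximum.

local maximum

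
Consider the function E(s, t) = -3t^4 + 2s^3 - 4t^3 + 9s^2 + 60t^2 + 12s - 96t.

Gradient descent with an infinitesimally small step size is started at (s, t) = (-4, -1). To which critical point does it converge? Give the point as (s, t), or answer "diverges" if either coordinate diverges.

E is separable, so gradient descent decouples: s follows -∂E/∂s, t follows -∂E/∂t.
∂E/∂s = 6(s + 1)(s + 2); at s=-4 this is 36, so s decreases.
∂E/∂t = -12(t - 2)(t - 1)(t + 4); at t=-1 this is -216, so t increases.
The s-coordinate has no critical point in that direction and runs off to infinity.

diverges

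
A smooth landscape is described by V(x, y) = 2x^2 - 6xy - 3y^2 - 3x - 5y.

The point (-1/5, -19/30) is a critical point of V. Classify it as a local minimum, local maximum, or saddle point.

saddle point

The Hessian of V is constant: H = [[4, -6], [-6, -6]].
det(H) = 4·(-6) − (-6)² = -60.
Since det(H) < 0, H is indefinite and the critical point is a saddle point.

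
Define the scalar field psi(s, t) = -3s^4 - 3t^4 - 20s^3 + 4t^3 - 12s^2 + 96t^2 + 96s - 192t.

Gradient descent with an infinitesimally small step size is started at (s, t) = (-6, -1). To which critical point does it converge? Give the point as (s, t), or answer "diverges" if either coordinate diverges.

psi is separable, so gradient descent decouples: s follows -∂psi/∂s, t follows -∂psi/∂t.
∂psi/∂s = -12(s - 1)(s + 2)(s + 4); at s=-6 this is 672, so s decreases.
∂psi/∂t = -12(t - 4)(t - 1)(t + 4); at t=-1 this is -360, so t increases.
The s-coordinate has no critical point in that direction and runs off to infinity.

diverges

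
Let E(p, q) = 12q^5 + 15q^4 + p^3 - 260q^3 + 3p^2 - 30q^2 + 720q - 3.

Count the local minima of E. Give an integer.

E separates as a function of p plus a function of q, so ∇E=0 decouples.
∂E/∂p = 3p(p + 2) = 0 at p ∈ {-2, 0}; ∂E/∂q = 60(q - 3)(q - 1)(q + 1)(q + 4) = 0 at q ∈ {-4, -1, 1, 3}.
The Hessian is diagonal: diag(E_pp, E_qq). Second derivatives: E_pp(-2)=-6, E_pp(0)=6; E_qq(-4)=-6300, E_qq(-1)=1440, E_qq(1)=-1200, E_qq(3)=3360.
Local minima occur where both diagonal entries positive: (0, -1), (0, 3). Count: 2.

2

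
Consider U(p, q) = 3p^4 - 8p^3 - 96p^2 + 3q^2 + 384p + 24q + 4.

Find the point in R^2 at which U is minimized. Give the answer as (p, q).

(-4, -4)

U(p,q) separates as A(p) + B(q) + 4, so its minimum is min A + min B + 4.
A'(p) = 12(p - 4)(p - 2)(p + 4) vanishes at p ∈ {-4, 2, 4}; B'(q) = 6q + 24 vanishes at q ∈ {-4}.
Local minima of A (where A''>0): A(-4)=-1792, A(4)=256. Local minima of B: B(-4)=-48.
So the global minimum of U is A(-4) + B(-4) + 4 = -1792 − 48 + 4 = -1836, attained at (-4, -4).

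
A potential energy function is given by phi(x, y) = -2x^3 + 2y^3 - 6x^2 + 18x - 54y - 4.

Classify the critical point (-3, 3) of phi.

local minimum

The mixed partial ∂²phi/∂x∂y is 0, so the Hessian at any point is diag(phi_xx, phi_yy) = diag(-12(x + 1), 12y).
At (-3, 3): H = diag(24, 36).
Both eigenvalues are positive, so H is positive definite: a local minimum.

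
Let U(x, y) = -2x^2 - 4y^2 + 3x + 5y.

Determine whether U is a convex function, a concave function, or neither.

concave

U is quadratic, so its Hessian is the constant matrix H = [[-4, 0], [0, -8]].
det(H) = 32, tr(H) = -12.
det(H) > 0 and tr(H) < 0, so H is negative definite everywhere: concave.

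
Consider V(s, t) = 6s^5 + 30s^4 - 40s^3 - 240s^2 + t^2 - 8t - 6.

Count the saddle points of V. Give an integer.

2

V separates as a function of s plus a function of t, so ∇V=0 decouples.
∂V/∂s = 30s(s - 2)(s + 2)(s + 4) = 0 at s ∈ {-4, -2, 0, 2}; ∂V/∂t = 2(t - 4) = 0 at t ∈ {4}.
The Hessian is diagonal: diag(V_ss, V_tt). Second derivatives: V_ss(-4)=-1440, V_ss(-2)=480, V_ss(0)=-480, V_ss(2)=1440; V_tt(4)=2.
Saddle points occur where the two diagonal entries have opposite signs: (-4, 4), (0, 4). Count: 2.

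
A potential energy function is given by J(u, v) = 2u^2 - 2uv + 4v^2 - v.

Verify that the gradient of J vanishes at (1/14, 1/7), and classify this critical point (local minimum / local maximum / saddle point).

∇J = (4u - 2v, -2u + 8v - 1); substituting (1/14, 1/7) gives ∇J = (0, 0), so (1/14, 1/7) is indeed a critical point.
The Hessian of J is constant: H = [[4, -2], [-2, 8]].
det(H) = 4·8 − (-2)² = 28.
det(H) > 0 and tr(H) = 12 > 0, so H is positive definite and the point is a local minimum.

local minimum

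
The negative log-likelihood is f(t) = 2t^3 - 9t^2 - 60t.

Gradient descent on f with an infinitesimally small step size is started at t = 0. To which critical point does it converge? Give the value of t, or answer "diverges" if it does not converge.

f'(t) = 6(t - 5)(t + 2), so f'(0) = -60.
Gradient descent moves in the -f' direction, i.e. t is increasing.
The nearest critical point in that direction is t = 5, where f'' = 42 > 0 (a local minimum). The iterate converges there.

5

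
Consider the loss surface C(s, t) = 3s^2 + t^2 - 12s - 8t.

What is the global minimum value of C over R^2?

C(s,t) separates as P(s) + Q(t), so its minimum is min P + min Q.
P'(s) = 6s - 12 vanishes at s ∈ {2}; Q'(t) = 2(t - 4) vanishes at t ∈ {4}.
Local minima of P (where P''>0): P(2)=-12. Local minima of Q: Q(4)=-16.
So the global minimum of C is P(2) + Q(4) = -12 − 16 = -28, attained at (2, 4).

-28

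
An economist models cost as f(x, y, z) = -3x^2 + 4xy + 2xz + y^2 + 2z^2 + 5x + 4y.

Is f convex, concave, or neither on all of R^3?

neither

f is quadratic, so its Hessian is the constant matrix H = [[-6, 4, 2], [4, 2, 0], [2, 0, 4]].
Leading principal minors: -6, -28, -120.
Neither pattern holds ⇒ H is indefinite ⇒ neither convex nor concave.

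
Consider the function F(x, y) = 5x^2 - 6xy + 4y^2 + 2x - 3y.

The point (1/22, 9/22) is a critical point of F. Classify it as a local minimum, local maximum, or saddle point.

The Hessian of F is constant: H = [[10, -6], [-6, 8]].
det(H) = 10·8 − (-6)² = 44.
det(H) > 0 and tr(H) = 18 > 0, so H is positive definite and the point is a local minimum.

local minimum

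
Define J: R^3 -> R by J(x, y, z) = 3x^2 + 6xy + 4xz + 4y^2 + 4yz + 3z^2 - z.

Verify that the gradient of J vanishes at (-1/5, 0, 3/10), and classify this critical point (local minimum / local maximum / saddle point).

∇J = (6x + 6y + 4z, 6x + 8y + 4z, 4x + 4y + 6z - 1); substituting (-1/5, 0, 3/10) gives ∇J = (0, 0, 0), so (-1/5, 0, 3/10) is indeed a critical point.
The Hessian is constant: H = [[6, 6, 4], [6, 8, 4], [4, 4, 6]].
Leading principal minors: Δ₁ = 6, Δ₂ = 12, Δ₃ = 40.
All leading minors are positive, so H is positive definite: a local minimum.

local minimum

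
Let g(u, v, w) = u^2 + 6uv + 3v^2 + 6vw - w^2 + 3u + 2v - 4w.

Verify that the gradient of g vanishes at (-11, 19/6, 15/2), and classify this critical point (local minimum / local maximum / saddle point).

∇g = (2u + 6v + 3, 6u + 6v + 6w + 2, 6v - 2w - 4); substituting (-11, 19/6, 15/2) gives ∇g = (0, 0, 0), so (-11, 19/6, 15/2) is indeed a critical point.
The Hessian is constant: H = [[2, 6, 0], [6, 6, 6], [0, 6, -2]].
Leading principal minors: Δ₁ = 2, Δ₂ = -24, Δ₃ = -24.
The minors fit neither the all-positive nor the alternating-sign pattern, so H is indefinite: a saddle point.

saddle point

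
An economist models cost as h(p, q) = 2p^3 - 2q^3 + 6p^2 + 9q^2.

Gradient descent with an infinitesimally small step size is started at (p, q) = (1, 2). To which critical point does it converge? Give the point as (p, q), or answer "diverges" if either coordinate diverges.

(0, 0)

h is separable, so gradient descent decouples: p follows -∂h/∂p, q follows -∂h/∂q.
∂h/∂p = 6p(p + 2); at p=1 this is 18, so p decreases.
∂h/∂q = -6q(q - 3); at q=2 this is 12, so q decreases.
p converges to its nearest critical value 0 (a local min of the p-part); q converges to 0. The iterate converges to (0, 0).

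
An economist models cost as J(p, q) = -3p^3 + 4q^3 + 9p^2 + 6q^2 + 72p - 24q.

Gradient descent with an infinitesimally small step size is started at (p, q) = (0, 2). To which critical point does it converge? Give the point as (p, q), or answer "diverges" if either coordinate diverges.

J is separable, so gradient descent decouples: p follows -∂J/∂p, q follows -∂J/∂q.
∂J/∂p = -9(p - 4)(p + 2); at p=0 this is 72, so p decreases.
∂J/∂q = 12(q - 1)(q + 2); at q=2 this is 48, so q decreases.
p converges to its nearest critical value -2 (a local min of the p-part); q converges to 1. The iterate converges to (-2, 1).

(-2, 1)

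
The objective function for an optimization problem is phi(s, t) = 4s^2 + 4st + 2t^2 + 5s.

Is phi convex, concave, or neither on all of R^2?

convex

phi is quadratic, so its Hessian is the constant matrix H = [[8, 4], [4, 4]].
det(H) = 16, tr(H) = 12.
det(H) > 0 and tr(H) > 0, so H is positive definite everywhere: convex.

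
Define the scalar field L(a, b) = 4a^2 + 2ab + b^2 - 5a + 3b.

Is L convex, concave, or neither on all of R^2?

L is quadratic, so its Hessian is the constant matrix H = [[8, 2], [2, 2]].
det(H) = 12, tr(H) = 10.
det(H) > 0 and tr(H) > 0, so H is positive definite everywhere: convex.

convex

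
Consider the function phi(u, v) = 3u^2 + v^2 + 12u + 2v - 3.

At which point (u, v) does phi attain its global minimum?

(-2, -1)

phi(u,v) separates as P(u) + Q(v) − 3, so its minimum is min P + min Q − 3.
P'(u) = 6u + 12 vanishes at u ∈ {-2}; Q'(v) = 2v + 2 vanishes at v ∈ {-1}.
Local minima of P (where P''>0): P(-2)=-12. Local minima of Q: Q(-1)=-1.
So the global minimum of phi is P(-2) + Q(-1) − 3 = -12 − 1 − 3 = -16, attained at (-2, -1).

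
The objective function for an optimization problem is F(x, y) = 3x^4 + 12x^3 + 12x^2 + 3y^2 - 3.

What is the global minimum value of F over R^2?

F(x,y) separates as P(x) + Q(y) − 3, so its minimum is min P + min Q − 3.
P'(x) = 12x(x + 1)(x + 2) vanishes at x ∈ {-2, -1, 0}; Q'(y) = 6y vanishes at y ∈ {0}.
Local minima of P (where P''>0): P(-2)=0, P(0)=0. Local minima of Q: Q(0)=0.
So the global minimum of F is P(-2) + Q(0) − 3 = 0 + 0 − 3 = -3, attained at (-2, 0).

-3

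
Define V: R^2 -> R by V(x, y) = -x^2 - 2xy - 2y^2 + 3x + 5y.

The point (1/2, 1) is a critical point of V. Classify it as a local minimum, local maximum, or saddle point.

The Hessian of V is constant: H = [[-2, -2], [-2, -4]].
det(H) = (-2)·(-4) − (-2)² = 4.
det(H) > 0 and tr(H) = -6 < 0, so H is negative definite and the point is a local maximum.

local maximum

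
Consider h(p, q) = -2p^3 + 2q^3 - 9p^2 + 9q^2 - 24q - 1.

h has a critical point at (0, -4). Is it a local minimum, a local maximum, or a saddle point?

The mixed partial ∂²h/∂p∂q is 0, so the Hessian at any point is diag(h_pp, h_qq) = diag(-6(2p + 3), 6(2q + 3)).
At (0, -4): H = diag(-18, -30).
Both eigenvalues are negative, so H is negative definite: a local maximum.

local maximum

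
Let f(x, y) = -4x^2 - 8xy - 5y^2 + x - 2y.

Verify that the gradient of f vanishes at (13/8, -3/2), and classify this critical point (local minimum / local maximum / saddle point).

local maximum

∇f = (-8x - 8y + 1, -8x - 10y - 2); substituting (13/8, -3/2) gives ∇f = (0, 0), so (13/8, -3/2) is indeed a critical point.
The Hessian of f is constant: H = [[-8, -8], [-8, -10]].
det(H) = (-8)·(-10) − (-8)² = 16.
det(H) > 0 and tr(H) = -18 < 0, so H is negative definite and the point is a local maximum.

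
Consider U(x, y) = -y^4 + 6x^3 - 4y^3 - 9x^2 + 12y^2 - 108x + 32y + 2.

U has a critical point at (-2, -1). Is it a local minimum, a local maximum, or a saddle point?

The mixed partial ∂²U/∂x∂y is 0, so the Hessian at any point is diag(U_xx, U_yy) = diag(18(2x - 1), 12(-y^2 - 2y + 2)).
At (-2, -1): H = diag(-90, 36).
The eigenvalues have opposite signs, so H is indefinite: a saddle point.

saddle point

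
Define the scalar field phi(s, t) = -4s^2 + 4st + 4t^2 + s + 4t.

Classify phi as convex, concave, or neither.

neither

phi is quadratic, so its Hessian is the constant matrix H = [[-8, 4], [4, 8]].
det(H) = -80, tr(H) = 0.
det(H) < 0, so H is indefinite: neither convex nor concave.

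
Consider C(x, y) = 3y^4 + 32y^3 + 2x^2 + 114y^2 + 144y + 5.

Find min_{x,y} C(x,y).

-54

C(x,y) separates as P(x) + Q(y) + 5, so its minimum is min P + min Q + 5.
P'(x) = 4x vanishes at x ∈ {0}; Q'(y) = 12(y + 1)(y + 3)(y + 4) vanishes at y ∈ {-4, -3, -1}.
Local minima of P (where P''>0): P(0)=0. Local minima of Q: Q(-4)=-32, Q(-1)=-59.
So the global minimum of C is P(0) + Q(-1) + 5 = 0 − 59 + 5 = -54, attained at (0, -1).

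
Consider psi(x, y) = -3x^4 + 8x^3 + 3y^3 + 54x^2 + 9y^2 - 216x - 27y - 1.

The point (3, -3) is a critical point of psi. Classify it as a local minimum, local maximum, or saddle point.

The mixed partial ∂²psi/∂x∂y is 0, so the Hessian at any point is diag(psi_xx, psi_yy) = diag(12(-3x^2 + 4x + 9), 18(y + 1)).
At (3, -3): H = diag(-72, -36).
Both eigenvalues are negative, so H is negative definite: a local maximum.

local maximum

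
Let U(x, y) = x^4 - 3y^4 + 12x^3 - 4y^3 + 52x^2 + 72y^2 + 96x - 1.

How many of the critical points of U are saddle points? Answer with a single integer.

5

U separates as a function of x plus a function of y, so ∇U=0 decouples.
∂U/∂x = 4(x + 2)(x + 3)(x + 4) = 0 at x ∈ {-4, -3, -2}; ∂U/∂y = -12y(y - 3)(y + 4) = 0 at y ∈ {-4, 0, 3}.
The Hessian is diagonal: diag(U_xx, U_yy). Second derivatives: U_xx(-4)=8, U_xx(-3)=-4, U_xx(-2)=8; U_yy(-4)=-336, U_yy(0)=144, U_yy(3)=-252.
Saddle points occur where the two diagonal entries have opposite signs: (-4, -4), (-4, 3), (-3, 0), (-2, -4), (-2, 3). Count: 5.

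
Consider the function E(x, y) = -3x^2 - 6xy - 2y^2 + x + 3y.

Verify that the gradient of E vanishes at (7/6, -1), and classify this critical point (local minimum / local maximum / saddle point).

saddle point

∇E = (-6x - 6y + 1, -6x - 4y + 3); substituting (7/6, -1) gives ∇E = (0, 0), so (7/6, -1) is indeed a critical point.
The Hessian of E is constant: H = [[-6, -6], [-6, -4]].
det(H) = (-6)·(-4) − (-6)² = -12.
Since det(H) < 0, H is indefinite and the critical point is a saddle point.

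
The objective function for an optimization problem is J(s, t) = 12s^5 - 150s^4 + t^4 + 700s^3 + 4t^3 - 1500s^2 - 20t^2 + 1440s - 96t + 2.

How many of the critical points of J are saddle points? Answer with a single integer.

J separates as a function of s plus a function of t, so ∇J=0 decouples.
∂J/∂s = 60(s - 4)(s - 3)(s - 2)(s - 1) = 0 at s ∈ {1, 2, 3, 4}; ∂J/∂t = 4(t - 3)(t + 2)(t + 4) = 0 at t ∈ {-4, -2, 3}.
The Hessian is diagonal: diag(J_ss, J_tt). Second derivatives: J_ss(1)=-360, J_ss(2)=120, J_ss(3)=-120, J_ss(4)=360; J_tt(-4)=56, J_tt(-2)=-40, J_tt(3)=140.
Saddle points occur where the two diagonal entries have opposite signs: (1, -4), (1, 3), (2, -2), (3, -4), (3, 3), (4, -2). Count: 6.

6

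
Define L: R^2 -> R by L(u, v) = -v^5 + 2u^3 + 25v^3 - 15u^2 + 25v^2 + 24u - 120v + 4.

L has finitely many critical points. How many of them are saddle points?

L separates as a function of u plus a function of v, so ∇L=0 decouples.
∂L/∂u = 6(u - 4)(u - 1) = 0 at u ∈ {1, 4}; ∂L/∂v = -5(v - 4)(v - 1)(v + 2)(v + 3) = 0 at v ∈ {-3, -2, 1, 4}.
The Hessian is diagonal: diag(L_uu, L_vv). Second derivatives: L_uu(1)=-18, L_uu(4)=18; L_vv(-3)=140, L_vv(-2)=-90, L_vv(1)=180, L_vv(4)=-630.
Saddle points occur where the two diagonal entries have opposite signs: (1, -3), (1, 1), (4, -2), (4, 4). Count: 4.

4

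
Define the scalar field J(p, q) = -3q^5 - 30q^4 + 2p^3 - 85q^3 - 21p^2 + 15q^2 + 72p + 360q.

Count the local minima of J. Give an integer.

2

J separates as a function of p plus a function of q, so ∇J=0 decouples.
∂J/∂p = 6(p - 4)(p - 3) = 0 at p ∈ {3, 4}; ∂J/∂q = -15(q - 1)(q + 2)(q + 3)(q + 4) = 0 at q ∈ {-4, -3, -2, 1}.
The Hessian is diagonal: diag(J_pp, J_qq). Second derivatives: J_pp(3)=-6, J_pp(4)=6; J_qq(-4)=150, J_qq(-3)=-60, J_qq(-2)=90, J_qq(1)=-900.
Local minima occur where both diagonal entries positive: (4, -4), (4, -2). Count: 2.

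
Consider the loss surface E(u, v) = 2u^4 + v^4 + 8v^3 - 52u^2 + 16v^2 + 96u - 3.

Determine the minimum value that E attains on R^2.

-707

E(u,v) separates as P(u) + Q(v) − 3, so its minimum is min P + min Q − 3.
P'(u) = 8(u - 3)(u - 1)(u + 4) vanishes at u ∈ {-4, 1, 3}; Q'(v) = 4v(v + 2)(v + 4) vanishes at v ∈ {-4, -2, 0}.
Local minima of P (where P''>0): P(-4)=-704, P(3)=-18. Local minima of Q: Q(-4)=0, Q(0)=0.
So the global minimum of E is P(-4) + Q(-4) − 3 = -704 + 0 − 3 = -707, attained at (-4, -4).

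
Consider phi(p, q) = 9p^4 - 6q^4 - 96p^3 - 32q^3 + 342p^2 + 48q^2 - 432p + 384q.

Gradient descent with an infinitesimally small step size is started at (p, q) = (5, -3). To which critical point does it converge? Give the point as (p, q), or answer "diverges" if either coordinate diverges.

phi is separable, so gradient descent decouples: p follows -∂phi/∂p, q follows -∂phi/∂q.
∂phi/∂p = 36(p - 4)(p - 3)(p - 1); at p=5 this is 288, so p decreases.
∂phi/∂q = -24(q - 2)(q + 2)(q + 4); at q=-3 this is -120, so q increases.
p converges to its nearest critical value 4 (a local min of the p-part); q converges to -2. The iterate converges to (4, -2).

(4, -2)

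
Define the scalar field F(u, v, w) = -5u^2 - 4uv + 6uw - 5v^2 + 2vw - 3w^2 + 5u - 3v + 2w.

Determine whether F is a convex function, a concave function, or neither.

concave

F is quadratic, so its Hessian is the constant matrix H = [[-10, -4, 6], [-4, -10, 2], [6, 2, -6]].
Leading principal minors: -10, 84, -200.
Signs alternate −, +, − ⇒ H ≺ 0 ⇒ concave.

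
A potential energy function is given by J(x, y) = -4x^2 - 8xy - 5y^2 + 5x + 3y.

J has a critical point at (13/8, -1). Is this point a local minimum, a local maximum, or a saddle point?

local maximum

The Hessian of J is constant: H = [[-8, -8], [-8, -10]].
det(H) = (-8)·(-10) − (-8)² = 16.
det(H) > 0 and tr(H) = -18 < 0, so H is negative definite and the point is a local maximum.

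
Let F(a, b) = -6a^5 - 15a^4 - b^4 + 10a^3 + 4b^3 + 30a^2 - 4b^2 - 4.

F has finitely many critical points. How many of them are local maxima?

F separates as a function of a plus a function of b, so ∇F=0 decouples.
∂F/∂a = -30a(a - 1)(a + 1)(a + 2) = 0 at a ∈ {-2, -1, 0, 1}; ∂F/∂b = -4b(b - 2)(b - 1) = 0 at b ∈ {0, 1, 2}.
The Hessian is diagonal: diag(F_aa, F_bb). Second derivatives: F_aa(-2)=180, F_aa(-1)=-60, F_aa(0)=60, F_aa(1)=-180; F_bb(0)=-8, F_bb(1)=4, F_bb(2)=-8.
Local maxima occur where both diagonal entries negative: (-1, 0), (-1, 2), (1, 0), (1, 2). Count: 4.

4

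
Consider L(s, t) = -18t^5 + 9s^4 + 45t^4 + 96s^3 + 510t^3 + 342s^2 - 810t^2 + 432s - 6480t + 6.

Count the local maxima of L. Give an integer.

2

L separates as a function of s plus a function of t, so ∇L=0 decouples.
∂L/∂s = 36(s + 1)(s + 3)(s + 4) = 0 at s ∈ {-4, -3, -1}; ∂L/∂t = -90(t - 4)(t - 3)(t + 2)(t + 3) = 0 at t ∈ {-3, -2, 3, 4}.
The Hessian is diagonal: diag(L_ss, L_tt). Second derivatives: L_ss(-4)=108, L_ss(-3)=-72, L_ss(-1)=216; L_tt(-3)=3780, L_tt(-2)=-2700, L_tt(3)=2700, L_tt(4)=-3780.
Local maxima occur where both diagonal entries negative: (-3, -2), (-3, 4). Count: 2.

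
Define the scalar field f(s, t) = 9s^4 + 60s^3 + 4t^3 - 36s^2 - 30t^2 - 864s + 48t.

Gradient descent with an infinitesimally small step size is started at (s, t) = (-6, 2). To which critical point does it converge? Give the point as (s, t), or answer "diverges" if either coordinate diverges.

(-4, 4)

f is separable, so gradient descent decouples: s follows -∂f/∂s, t follows -∂f/∂t.
∂f/∂s = 36(s - 2)(s + 3)(s + 4); at s=-6 this is -1728, so s increases.
∂f/∂t = 12(t - 4)(t - 1); at t=2 this is -24, so t increases.
s converges to its nearest critical value -4 (a local min of the s-part); t converges to 4. The iterate converges to (-4, 4).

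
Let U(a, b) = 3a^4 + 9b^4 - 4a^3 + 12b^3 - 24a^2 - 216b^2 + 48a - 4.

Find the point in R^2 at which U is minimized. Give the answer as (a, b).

(-2, -4)

U(a,b) separates as P(a) + Q(b) − 4, so its minimum is min P + min Q − 4.
P'(a) = 12(a - 2)(a - 1)(a + 2) vanishes at a ∈ {-2, 1, 2}; Q'(b) = 36b(b - 3)(b + 4) vanishes at b ∈ {-4, 0, 3}.
Local minima of P (where P''>0): P(-2)=-112, P(2)=16. Local minima of Q: Q(-4)=-1920, Q(3)=-891.
So the global minimum of U is P(-2) + Q(-4) − 4 = -112 − 1920 − 4 = -2036, attained at (-2, -4).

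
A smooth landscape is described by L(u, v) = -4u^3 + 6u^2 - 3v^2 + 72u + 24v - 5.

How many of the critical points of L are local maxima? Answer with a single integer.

1

L separates as a function of u plus a function of v, so ∇L=0 decouples.
∂L/∂u = -12(u - 3)(u + 2) = 0 at u ∈ {-2, 3}; ∂L/∂v = -6(v - 4) = 0 at v ∈ {4}.
The Hessian is diagonal: diag(L_uu, L_vv). Second derivatives: L_uu(-2)=60, L_uu(3)=-60; L_vv(4)=-6.
Local maxima occur where both diagonal entries negative: (3, 4). Count: 1.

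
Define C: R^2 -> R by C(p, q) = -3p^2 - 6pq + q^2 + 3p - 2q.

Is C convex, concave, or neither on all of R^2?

C is quadratic, so its Hessian is the constant matrix H = [[-6, -6], [-6, 2]].
det(H) = -48, tr(H) = -4.
det(H) < 0, so H is indefinite: neither convex nor concave.

neither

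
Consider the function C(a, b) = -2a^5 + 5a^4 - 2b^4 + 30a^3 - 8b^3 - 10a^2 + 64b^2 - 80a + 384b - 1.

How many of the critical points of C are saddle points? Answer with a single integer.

6

C separates as a function of a plus a function of b, so ∇C=0 decouples.
∂C/∂a = -10(a - 4)(a - 1)(a + 1)(a + 2) = 0 at a ∈ {-2, -1, 1, 4}; ∂C/∂b = -8(b - 4)(b + 3)(b + 4) = 0 at b ∈ {-4, -3, 4}.
The Hessian is diagonal: diag(C_aa, C_bb). Second derivatives: C_aa(-2)=180, C_aa(-1)=-100, C_aa(1)=180, C_aa(4)=-900; C_bb(-4)=-64, C_bb(-3)=56, C_bb(4)=-448.
Saddle points occur where the two diagonal entries have opposite signs: (-2, -4), (-2, 4), (-1, -3), (1, -4), (1, 4), (4, -3). Count: 6.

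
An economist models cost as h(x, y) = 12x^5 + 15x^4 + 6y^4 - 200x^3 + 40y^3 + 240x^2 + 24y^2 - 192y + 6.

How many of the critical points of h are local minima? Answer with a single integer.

h separates as a function of x plus a function of y, so ∇h=0 decouples.
∂h/∂x = 60x(x - 2)(x - 1)(x + 4) = 0 at x ∈ {-4, 0, 1, 2}; ∂h/∂y = 24(y - 1)(y + 2)(y + 4) = 0 at y ∈ {-4, -2, 1}.
The Hessian is diagonal: diag(h_xx, h_yy). Second derivatives: h_xx(-4)=-7200, h_xx(0)=480, h_xx(1)=-300, h_xx(2)=720; h_yy(-4)=240, h_yy(-2)=-144, h_yy(1)=360.
Local minima occur where both diagonal entries positive: (0, -4), (0, 1), (2, -4), (2, 1). Count: 4.

4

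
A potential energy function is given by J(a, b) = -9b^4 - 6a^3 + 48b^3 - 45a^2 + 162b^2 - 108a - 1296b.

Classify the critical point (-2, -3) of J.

The mixed partial ∂²J/∂a∂b is 0, so the Hessian at any point is diag(J_aa, J_bb) = diag(-18(2a + 5), 36(-3b^2 + 8b + 9)).
At (-2, -3): H = diag(-18, -1512).
Both eigenvalues are negative, so H is negative definite: a local maximum.

local maximum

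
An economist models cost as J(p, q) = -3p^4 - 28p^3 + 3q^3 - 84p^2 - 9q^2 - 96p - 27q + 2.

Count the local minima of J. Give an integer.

J separates as a function of p plus a function of q, so ∇J=0 decouples.
∂J/∂p = -12(p + 1)(p + 2)(p + 4) = 0 at p ∈ {-4, -2, -1}; ∂J/∂q = 9(q - 3)(q + 1) = 0 at q ∈ {-1, 3}.
The Hessian is diagonal: diag(J_pp, J_qq). Second derivatives: J_pp(-4)=-72, J_pp(-2)=24, J_pp(-1)=-36; J_qq(-1)=-36, J_qq(3)=36.
Local minima occur where both diagonal entries positive: (-2, 3). Count: 1.

1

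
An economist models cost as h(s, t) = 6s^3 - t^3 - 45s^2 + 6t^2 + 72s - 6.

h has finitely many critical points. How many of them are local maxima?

h separates as a function of s plus a function of t, so ∇h=0 decouples.
∂h/∂s = 18(s - 4)(s - 1) = 0 at s ∈ {1, 4}; ∂h/∂t = -3t(t - 4) = 0 at t ∈ {0, 4}.
The Hessian is diagonal: diag(h_ss, h_tt). Second derivatives: h_ss(1)=-54, h_ss(4)=54; h_tt(0)=12, h_tt(4)=-12.
Local maxima occur where both diagonal entries negative: (1, 4). Count: 1.

1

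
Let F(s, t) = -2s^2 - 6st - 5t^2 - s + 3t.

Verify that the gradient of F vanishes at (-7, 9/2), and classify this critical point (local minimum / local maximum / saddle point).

local maximum

∇F = (-4s - 6t - 1, -6s - 10t + 3); substituting (-7, 9/2) gives ∇F = (0, 0), so (-7, 9/2) is indeed a critical point.
The Hessian of F is constant: H = [[-4, -6], [-6, -10]].
det(H) = (-4)·(-10) − (-6)² = 4.
det(H) > 0 and tr(H) = -14 < 0, so H is negative definite and the point is a local maximum.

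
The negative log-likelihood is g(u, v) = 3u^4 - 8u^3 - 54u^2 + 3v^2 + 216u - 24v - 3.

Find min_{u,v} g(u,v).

g(u,v) separates as P(u) + Q(v) − 3, so its minimum is min P + min Q − 3.
P'(u) = 12(u - 3)(u - 2)(u + 3) vanishes at u ∈ {-3, 2, 3}; Q'(v) = 6v - 24 vanishes at v ∈ {4}.
Local minima of P (where P''>0): P(-3)=-675, P(3)=189. Local minima of Q: Q(4)=-48.
So the global minimum of g is P(-3) + Q(4) − 3 = -675 − 48 − 3 = -726, attained at (-3, 4).

-726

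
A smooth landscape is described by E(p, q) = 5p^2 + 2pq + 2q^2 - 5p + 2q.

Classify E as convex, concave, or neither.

convex

E is quadratic, so its Hessian is the constant matrix H = [[10, 2], [2, 4]].
det(H) = 36, tr(H) = 14.
det(H) > 0 and tr(H) > 0, so H is positive definite everywhere: convex.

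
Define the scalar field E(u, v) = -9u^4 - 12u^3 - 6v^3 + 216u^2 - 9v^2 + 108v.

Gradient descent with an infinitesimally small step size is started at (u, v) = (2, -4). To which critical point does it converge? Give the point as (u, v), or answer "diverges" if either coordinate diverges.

(0, -3)

E is separable, so gradient descent decouples: u follows -∂E/∂u, v follows -∂E/∂v.
∂E/∂u = -36u(u - 3)(u + 4); at u=2 this is 432, so u decreases.
∂E/∂v = -18(v - 2)(v + 3); at v=-4 this is -108, so v increases.
u converges to its nearest critical value 0 (a local min of the u-part); v converges to -3. The iterate converges to (0, -3).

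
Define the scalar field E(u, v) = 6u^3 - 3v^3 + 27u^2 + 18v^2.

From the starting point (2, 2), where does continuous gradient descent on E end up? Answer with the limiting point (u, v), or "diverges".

E is separable, so gradient descent decouples: u follows -∂E/∂u, v follows -∂E/∂v.
∂E/∂u = 18u(u + 3); at u=2 this is 180, so u decreases.
∂E/∂v = -9v(v - 4); at v=2 this is 36, so v decreases.
u converges to its nearest critical value 0 (a local min of the u-part); v converges to 0. The iterate converges to (0, 0).

(0, 0)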